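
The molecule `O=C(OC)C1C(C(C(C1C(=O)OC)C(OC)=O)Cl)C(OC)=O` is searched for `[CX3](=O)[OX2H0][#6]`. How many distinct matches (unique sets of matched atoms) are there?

[CX3](=O)[OX2H0][#6] is the SMARTS for an ester: a carbonyl carbon bonded to an oxygen that is itself bonded to carbon (no H on that O).
The molecule carries 4 separate instances of a methyl-ester group (-C(=O)OCH3) meeting every constraint; each maps to a distinct set of atoms, giving 4 matches.

4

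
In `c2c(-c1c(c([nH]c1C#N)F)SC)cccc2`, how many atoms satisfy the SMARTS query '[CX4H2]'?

0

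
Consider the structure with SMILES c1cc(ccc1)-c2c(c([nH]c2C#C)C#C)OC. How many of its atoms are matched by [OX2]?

1

The query [OX2] means: aliphatic oxygen with two total connections — ether, hydroxyl, or ester single-bond O.
Check the 17 heavy atoms by environment: 1× n (aromatic, X3) → no; 10× c (aromatic, X3) → no; 1× O (X2) → match; 1× C (X4) → no; 4× C (X2) → no.
That gives 1 matching atom.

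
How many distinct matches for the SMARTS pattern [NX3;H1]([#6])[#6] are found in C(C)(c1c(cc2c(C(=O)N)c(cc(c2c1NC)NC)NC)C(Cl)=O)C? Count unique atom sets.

[NX3;H1]([#6])[#6] is the SMARTS for a secondary amine: a trivalent nitrogen with one H, bonded to two carbons.
The molecule carries 3 separate instances of an N-methylamino group (-NHCH3) meeting every constraint; each maps to a distinct set of atoms, giving 3 matches.

3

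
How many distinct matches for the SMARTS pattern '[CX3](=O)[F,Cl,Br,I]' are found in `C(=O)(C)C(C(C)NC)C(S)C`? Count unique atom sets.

[CX3](=O)[F,Cl,Br,I] is the SMARTS for an acyl halide: a carbonyl carbon bonded to a halogen.
No fragment in the molecule satisfies every constraint, giving 0 matches.

0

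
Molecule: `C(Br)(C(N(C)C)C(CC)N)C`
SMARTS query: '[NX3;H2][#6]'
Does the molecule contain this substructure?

Yes

The pattern [NX3;H2][#6] describes a trivalent nitrogen with two H attached to carbon — a primary amine.
The molecule carries a primary amino group (-NH2), whose atoms satisfy every constraint of the query, so the pattern matches.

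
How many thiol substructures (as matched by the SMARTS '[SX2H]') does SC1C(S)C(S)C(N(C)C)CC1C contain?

3

[SX2H] is the SMARTS for a thiol: an aliphatic sulfur with two connections, one being H.
The molecule carries 3 separate instances of a thiol (-SH) meeting every constraint; each maps to a distinct set of atoms, giving 3 matches.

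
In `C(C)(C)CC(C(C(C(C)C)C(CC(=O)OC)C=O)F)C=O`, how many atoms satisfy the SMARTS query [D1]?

9

The query [D1] means: atom with exactly one heavy-atom neighbour (degree 1).
Check the 21 heavy atoms by environment: 4× C (D2) → no; 7× C (D3) → no; 5× C (D1) → match; 1× F (D1) → match; 3× O (D1) → match; 1× O (D2) → no.
Summing the matching environments: 5 + 1 + 3 = 9 matching atoms.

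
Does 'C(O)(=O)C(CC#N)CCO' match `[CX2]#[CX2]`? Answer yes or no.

No

The pattern [CX2]#[CX2] describes a carbon-carbon triple bond — an alkyne.
The closest candidate here is a nitrile (-C#N), but the triple bond is C#N, not C#C. No other fragment satisfies the full query, so there is no match.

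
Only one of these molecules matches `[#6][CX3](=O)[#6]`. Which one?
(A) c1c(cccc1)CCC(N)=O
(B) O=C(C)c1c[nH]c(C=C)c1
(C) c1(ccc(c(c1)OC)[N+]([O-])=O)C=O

B

[#6][CX3](=O)[#6] describes a carbonyl carbon (no H) flanked by two carbons (a ketone).
(A) has a primary amide (-C(=O)NH2) but one neighbour of the carbonyl carbon is N, not C.
(B) contains an acetyl/ketone group (-C(=O)CH3), which satisfies every atom and bond constraint.
(C) has an aldehyde (-CHO) but the carbonyl carbon has H1, so it is not flanked by two carbons.
So the answer is (B).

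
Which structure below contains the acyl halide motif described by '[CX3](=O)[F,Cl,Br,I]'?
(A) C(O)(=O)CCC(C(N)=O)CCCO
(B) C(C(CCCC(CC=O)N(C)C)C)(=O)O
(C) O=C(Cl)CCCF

C

[CX3](=O)[F,Cl,Br,I] describes a carbonyl carbon bonded to a halogen (an acyl halide).
(A) has a carboxylic acid group (-C(=O)OH) but the carbonyl is bonded to -OH, not to a halogen.
(B) has a carboxylic acid group (-C(=O)OH) but the carbonyl is bonded to -OH, not to a halogen.
(C) contains an acyl chloride (-C(=O)Cl), which satisfies every atom and bond constraint.
So the answer is (C).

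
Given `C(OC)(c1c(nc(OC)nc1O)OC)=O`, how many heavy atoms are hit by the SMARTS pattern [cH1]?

The query [cH1] means: aromatic carbon bearing exactly one hydrogen.
Check the 15 heavy atoms by environment: 2× n (aromatic, H0) → no; 4× c (aromatic, H0) → no; 4× O (H0) → no; 3× C (H3) → no; 1× C (H0) → no; 1× O (H1) → no.
No environment satisfies the query, so 0 matching atoms.

0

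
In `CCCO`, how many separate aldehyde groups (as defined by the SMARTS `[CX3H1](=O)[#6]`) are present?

0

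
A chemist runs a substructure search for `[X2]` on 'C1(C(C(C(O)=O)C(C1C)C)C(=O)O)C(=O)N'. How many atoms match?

2

The query [X2] means: any atom with exactly two total connections (bonds + H).
Check the 16 heavy atoms by environment: 7× C (X4) → no; 3× C (X3) → no; 3× O (X1) → no; 2× O (X2) → match; 1× N (X3) → no.
That gives 2 matching atoms.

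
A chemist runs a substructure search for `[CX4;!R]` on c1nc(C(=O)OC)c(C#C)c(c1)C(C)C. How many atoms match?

The query [CX4;!R] means: aliphatic carbon with four total connections, not in a ring.
Check the 15 heavy atoms by environment: 1× n (aromatic, X2, in 6-ring) → no; 5× c (aromatic, X3, in 6-ring) → no; 2× C (X2, acyclic) → no; 1× C (X3, acyclic) → no; 1× O (X1, acyclic) → no; 1× O (X2, acyclic) → no; 4× C (X4, acyclic) → match.
That gives 4 matching atoms.

4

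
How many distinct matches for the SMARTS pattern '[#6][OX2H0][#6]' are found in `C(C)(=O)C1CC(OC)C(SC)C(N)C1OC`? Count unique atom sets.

2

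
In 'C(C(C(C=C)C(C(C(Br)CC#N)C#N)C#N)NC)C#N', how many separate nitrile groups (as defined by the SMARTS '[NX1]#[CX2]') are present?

4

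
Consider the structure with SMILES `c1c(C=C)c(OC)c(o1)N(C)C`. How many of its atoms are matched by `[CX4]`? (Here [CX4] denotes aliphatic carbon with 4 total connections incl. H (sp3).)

Check the 12 heavy atoms by environment: 1× o (aromatic, X2) → no; 4× c (aromatic, X3) → no; 1× N (X3) → no; 3× C (X4) → match; 1× O (X2) → no; 2× C (X3) → no.
That gives 3 matching atoms.

3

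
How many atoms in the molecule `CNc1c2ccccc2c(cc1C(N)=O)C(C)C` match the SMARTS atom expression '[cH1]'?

5

Check the 18 heavy atoms by environment: 5× c (aromatic, H0) → no; 5× c (aromatic, H1) → match; 1× C (H0) → no; 1× O (H0) → no; 1× N (H2) → no; 1× N (H1) → no; 3× C (H3) → no; 1× C (H1) → no.
That gives 5 matching atoms.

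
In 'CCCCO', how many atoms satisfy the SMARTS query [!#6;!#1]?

1

The query [!#6;!#1] means: not carbon and not hydrogen — any heteroatom.
Check the 5 heavy atoms by environment: 4× C → no; 1× O → match.
That gives 1 matching atom.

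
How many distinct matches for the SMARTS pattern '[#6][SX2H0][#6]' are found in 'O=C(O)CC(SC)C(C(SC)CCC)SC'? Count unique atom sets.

[#6][SX2H0][#6] is the SMARTS for a thioether: an aliphatic sulfur bridging two carbons with no H on the sulfur.
The molecule carries 3 separate instances of a methylthio ether (-SCH3) meeting every constraint; each maps to a distinct set of atoms, giving 3 matches.

3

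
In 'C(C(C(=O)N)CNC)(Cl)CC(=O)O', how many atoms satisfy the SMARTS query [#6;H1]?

The query [#6;H1] means: any carbon bearing exactly one hydrogen.
Check the 13 heavy atoms by environment: 2× C (H2) → no; 2× C (H1) → match; 2× C (H0) → no; 2× O (H0) → no; 1× N (H2) → no; 1× O (H1) → no; 1× Cl (H0) → no; 1× N (H1) → no; 1× C (H3) → no.
That gives 2 matching atoms.

2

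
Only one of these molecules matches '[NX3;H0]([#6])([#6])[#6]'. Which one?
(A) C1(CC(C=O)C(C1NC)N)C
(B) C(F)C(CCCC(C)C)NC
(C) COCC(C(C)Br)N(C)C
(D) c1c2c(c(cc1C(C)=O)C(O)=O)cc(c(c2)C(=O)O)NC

C

[NX3;H0]([#6])([#6])[#6] describes a trivalent nitrogen with no H, bonded to three carbons (a tertiary amine).
(A) has an N-methylamino group (-NHCH3) but the nitrogen still has one H (H1), not H0.
(B) has an N-methylamino group (-NHCH3) but the nitrogen still has one H (H1), not H0.
(C) contains a dimethylamino group (-N(CH3)2), which satisfies every atom and bond constraint.
(D) has an N-methylamino group (-NHCH3) but the nitrogen still has one H (H1), not H0.
So the answer is (C).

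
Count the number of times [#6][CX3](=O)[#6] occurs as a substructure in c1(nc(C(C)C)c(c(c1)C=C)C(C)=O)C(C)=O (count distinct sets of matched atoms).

[#6][CX3](=O)[#6] is the SMARTS for a ketone: a carbonyl carbon (no H) flanked by two carbons.
The molecule carries 2 separate instances of an acetyl/ketone group (-C(=O)CH3) meeting every constraint; each maps to a distinct set of atoms, giving 2 matches.

2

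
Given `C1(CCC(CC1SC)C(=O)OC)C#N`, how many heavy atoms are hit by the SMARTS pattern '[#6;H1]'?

Check the 14 heavy atoms by environment: 3× C (H1) → match; 3× C (H2) → no; 1× S (H0) → no; 2× C (H3) → no; 2× C (H0) → no; 1× N (H0) → no; 2× O (H0) → no.
That gives 3 matching atoms.

3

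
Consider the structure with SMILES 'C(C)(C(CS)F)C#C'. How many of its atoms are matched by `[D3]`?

Check the 8 heavy atoms by environment: 2× C (D1) → no; 2× C (D3) → match; 2× C (D2) → no; 1× F (D1) → no; 1× S (D1) → no.
That gives 2 matching atoms.

2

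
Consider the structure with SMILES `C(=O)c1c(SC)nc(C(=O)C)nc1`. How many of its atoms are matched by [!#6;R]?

2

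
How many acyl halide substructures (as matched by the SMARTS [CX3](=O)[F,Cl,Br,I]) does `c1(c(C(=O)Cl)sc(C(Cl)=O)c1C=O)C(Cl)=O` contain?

3

[CX3](=O)[F,Cl,Br,I] is the SMARTS for an acyl halide: a carbonyl carbon bonded to a halogen.
The molecule carries 3 separate instances of an acyl chloride (-C(=O)Cl) meeting every constraint; each maps to a distinct set of atoms, giving 3 matches.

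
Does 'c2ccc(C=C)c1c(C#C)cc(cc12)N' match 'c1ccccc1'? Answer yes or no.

Yes

The pattern c1ccccc1 describes six aromatic carbons in a ring — a benzene ring.
The required atom environment is present in the molecule, so the pattern matches.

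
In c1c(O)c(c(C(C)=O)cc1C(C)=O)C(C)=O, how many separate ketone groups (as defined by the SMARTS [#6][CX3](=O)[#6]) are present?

3

[#6][CX3](=O)[#6] is the SMARTS for a ketone: a carbonyl carbon (no H) flanked by two carbons.
The molecule carries 3 separate instances of an acetyl/ketone group (-C(=O)CH3) meeting every constraint; each maps to a distinct set of atoms, giving 3 matches.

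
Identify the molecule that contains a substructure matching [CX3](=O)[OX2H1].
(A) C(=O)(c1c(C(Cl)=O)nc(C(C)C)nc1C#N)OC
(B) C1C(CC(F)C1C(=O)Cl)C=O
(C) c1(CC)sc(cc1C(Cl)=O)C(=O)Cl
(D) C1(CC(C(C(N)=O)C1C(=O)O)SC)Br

[CX3](=O)[OX2H1] describes an sp2 carbon double-bonded to O and single-bonded to an -OH oxygen (a carboxylic acid).
(A) has an acyl chloride (-C(=O)Cl) but the carbonyl is bonded to Cl, not to an -OH oxygen.
(B) has an aldehyde (-CHO) but there is no singly-bonded oxygen on the carbonyl carbon.
(C) has an acyl chloride (-C(=O)Cl) but the carbonyl is bonded to Cl, not to an -OH oxygen.
(D) contains a carboxylic acid group (-C(=O)OH), which satisfies every atom and bond constraint.
So the answer is (D).

D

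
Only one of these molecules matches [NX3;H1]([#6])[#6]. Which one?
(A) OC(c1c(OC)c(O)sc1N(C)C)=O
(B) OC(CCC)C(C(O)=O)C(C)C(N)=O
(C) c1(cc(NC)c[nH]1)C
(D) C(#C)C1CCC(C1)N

C

[NX3;H1]([#6])[#6] describes a trivalent nitrogen with one H, bonded to two carbons (a secondary amine).
(A) has a dimethylamino group (-N(CH3)2) but the nitrogen has H0, not H1.
(B) has a primary amide (-C(=O)NH2) but the -C(=O)NH2 nitrogen has H2, not H1.
(C) contains an N-methylamino group (-NHCH3), which satisfies every atom and bond constraint.
(D) has a primary amino group (-NH2) but the nitrogen has H2 and only one carbon neighbour.
So the answer is (C).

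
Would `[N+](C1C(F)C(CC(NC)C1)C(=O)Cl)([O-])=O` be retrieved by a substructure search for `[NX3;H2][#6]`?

No

The pattern [NX3;H2][#6] describes a trivalent nitrogen with two H attached to carbon — a primary amine.
The closest candidate here is a nitro group (-[N+](=O)[O-]), but the nitrogen is [N+] with no H, not NX3H2. No other fragment satisfies the full query, so there is no match.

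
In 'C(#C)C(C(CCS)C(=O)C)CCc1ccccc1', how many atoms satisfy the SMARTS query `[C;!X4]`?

3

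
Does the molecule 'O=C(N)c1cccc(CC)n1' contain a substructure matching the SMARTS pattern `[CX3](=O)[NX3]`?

Yes

The pattern [CX3](=O)[NX3] describes a carbonyl carbon bonded to a trivalent nitrogen — an amide.
The molecule carries a primary amide (-C(=O)NH2), whose atoms satisfy every constraint of the query, so the pattern matches.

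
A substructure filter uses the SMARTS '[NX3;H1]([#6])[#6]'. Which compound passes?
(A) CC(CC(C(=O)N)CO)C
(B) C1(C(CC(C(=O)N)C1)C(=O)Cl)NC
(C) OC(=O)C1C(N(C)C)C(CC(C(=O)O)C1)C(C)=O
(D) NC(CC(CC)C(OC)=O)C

B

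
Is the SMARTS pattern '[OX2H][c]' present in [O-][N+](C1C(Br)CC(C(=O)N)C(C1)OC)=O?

The pattern [OX2H][c] describes a hydroxyl oxygen attached to an aromatic carbon — a phenol.
The closest candidate here is a methoxy ether (-OCH3), but the oxygen has H0, not H1. No other fragment satisfies the full query, so there is no match.

No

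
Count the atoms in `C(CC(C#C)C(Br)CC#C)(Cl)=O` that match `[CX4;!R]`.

4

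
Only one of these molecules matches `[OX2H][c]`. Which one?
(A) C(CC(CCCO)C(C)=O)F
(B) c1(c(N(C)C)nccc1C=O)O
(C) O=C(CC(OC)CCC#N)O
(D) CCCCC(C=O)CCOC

B

[OX2H][c] describes a hydroxyl oxygen attached to an aromatic carbon (a phenol).
(A) has a hydroxyl group (-OH) but the -OH is on an aliphatic carbon, not an aromatic c.
(B) contains a hydroxyl group (-OH), which satisfies every atom and bond constraint.
(C) has a methoxy ether (-OCH3) but the oxygen has H0, not H1.
(D) has a methoxy ether (-OCH3) but the oxygen has H0, not H1.
So the answer is (B).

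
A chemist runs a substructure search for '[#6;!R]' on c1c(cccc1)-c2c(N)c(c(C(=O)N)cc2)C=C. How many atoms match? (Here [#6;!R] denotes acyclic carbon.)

3

The query [#6;!R] means: carbon not in any ring.
Check the 18 heavy atoms by environment: 12× c (aromatic, in 6-ring) → no; 3× C (acyclic) → match; 1× O (acyclic) → no; 2× N (acyclic) → no.
That gives 3 matching atoms.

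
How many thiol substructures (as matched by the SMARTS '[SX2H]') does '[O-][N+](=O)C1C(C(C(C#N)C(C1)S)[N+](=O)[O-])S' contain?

2

[SX2H] is the SMARTS for a thiol: an aliphatic sulfur with two connections, one being H.
The molecule carries 2 separate instances of a thiol (-SH) meeting every constraint; each maps to a distinct set of atoms, giving 2 matches.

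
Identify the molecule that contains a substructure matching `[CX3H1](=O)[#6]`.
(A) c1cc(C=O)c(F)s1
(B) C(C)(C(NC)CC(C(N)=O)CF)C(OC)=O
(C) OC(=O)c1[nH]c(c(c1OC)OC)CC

A

[CX3H1](=O)[#6] describes an sp2 carbon with one H, double-bonded to O and single-bonded to carbon (an aldehyde).
(A) contains an aldehyde (-CHO), which satisfies every atom and bond constraint.
(B) has a methyl-ester group (-C(=O)OCH3) but the carbonyl carbon has H0, not H1.
(C) has a carboxylic acid group (-C(=O)OH) but the carbonyl carbon has H0 and is bonded to O, not H1.
So the answer is (A).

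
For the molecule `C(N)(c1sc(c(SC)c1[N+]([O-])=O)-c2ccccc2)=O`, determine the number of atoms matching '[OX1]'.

3

Check the 19 heavy atoms by environment: 1× s (aromatic, X2) → no; 10× c (aromatic, X3) → no; 1× C (X3) → no; 2× O (X1) → match; 1× N (X3) → no; 1× S (X2) → no; 1× C (X4) → no; 1× N (charge +1, X3) → no; 1× O (charge -1, X1) → match.
Summing the matching environments: 2 + 1 = 3 matching atoms.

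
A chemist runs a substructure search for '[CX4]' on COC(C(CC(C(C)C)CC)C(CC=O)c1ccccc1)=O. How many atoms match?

11

The query [CX4] means: C with X4: aliphatic carbon with exactly 4 total connections (bonds + H).
Check the 22 heavy atoms by environment: 11× C (X4) → match; 6× c (aromatic, X3) → no; 2× C (X3) → no; 2× O (X1) → no; 1× O (X2) → no.
That gives 11 matching atoms.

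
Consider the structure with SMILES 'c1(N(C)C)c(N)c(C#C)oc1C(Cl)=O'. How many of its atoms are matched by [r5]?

5

Check the 14 heavy atoms by environment: 1× o (aromatic, in 5-ring) → match; 4× c (aromatic, in 5-ring) → match; 5× C (acyclic) → no; 1× O (acyclic) → no; 1× Cl (acyclic) → no; 2× N (acyclic) → no.
Summing the matching environments: 1 + 4 = 5 matching atoms.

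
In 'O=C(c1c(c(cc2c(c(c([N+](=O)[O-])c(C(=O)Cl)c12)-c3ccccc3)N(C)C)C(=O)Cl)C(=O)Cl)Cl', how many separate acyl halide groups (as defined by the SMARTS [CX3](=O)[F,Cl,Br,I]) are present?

[CX3](=O)[F,Cl,Br,I] is the SMARTS for an acyl halide: a carbonyl carbon bonded to a halogen.
The molecule carries 4 separate instances of an acyl chloride (-C(=O)Cl) meeting every constraint; each maps to a distinct set of atoms, giving 4 matches.

4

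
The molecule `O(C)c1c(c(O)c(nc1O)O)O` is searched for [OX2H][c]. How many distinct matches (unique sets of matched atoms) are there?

4

[OX2H][c] is the SMARTS for a phenol: a hydroxyl oxygen attached to an aromatic carbon.
The molecule carries 4 separate instances of a hydroxyl group (-OH) meeting every constraint; each maps to a distinct set of atoms, giving 4 matches.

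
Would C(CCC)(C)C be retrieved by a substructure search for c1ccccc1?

No

The pattern c1ccccc1 describes six aromatic carbons in a ring — a benzene ring.
The closest candidate here is a methyl group (-CH3), but no six-membered all-carbon aromatic ring is present. No other fragment satisfies the full query, so there is no match.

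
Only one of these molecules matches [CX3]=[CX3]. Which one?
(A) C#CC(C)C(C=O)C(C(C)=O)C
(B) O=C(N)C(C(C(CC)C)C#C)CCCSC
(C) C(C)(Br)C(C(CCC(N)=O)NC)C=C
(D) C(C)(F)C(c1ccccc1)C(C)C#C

C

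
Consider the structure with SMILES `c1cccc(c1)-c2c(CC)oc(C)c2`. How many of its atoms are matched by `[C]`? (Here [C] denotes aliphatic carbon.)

The query [C] means: uppercase C matches aliphatic (non-aromatic) carbon only.
Check the 14 heavy atoms by environment: 1× o (aromatic) → no; 10× c (aromatic) → no; 3× C → match.
That gives 3 matching atoms.

3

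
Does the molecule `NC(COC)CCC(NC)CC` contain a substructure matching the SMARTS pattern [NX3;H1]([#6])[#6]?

Yes

The pattern [NX3;H1]([#6])[#6] describes a trivalent nitrogen with one H, bonded to two carbons — a secondary amine.
The molecule carries an N-methylamino group (-NHCH3), whose atoms satisfy every constraint of the query, so the pattern matches.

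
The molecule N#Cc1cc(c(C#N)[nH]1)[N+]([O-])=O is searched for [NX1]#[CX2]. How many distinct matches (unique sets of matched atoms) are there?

[NX1]#[CX2] is the SMARTS for a nitrile: a nitrogen triple-bonded to a two-connected carbon.
The molecule carries 2 separate instances of a nitrile (-C#N) meeting every constraint; each maps to a distinct set of atoms, giving 2 matches.

2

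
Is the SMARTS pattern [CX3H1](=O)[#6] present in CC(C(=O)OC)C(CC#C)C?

The pattern [CX3H1](=O)[#6] describes an sp2 carbon with one H, double-bonded to O and single-bonded to carbon — an aldehyde.
The closest candidate here is a methyl-ester group (-C(=O)OCH3), but the carbonyl carbon has H0, not H1. No other fragment satisfies the full query, so there is no match.

No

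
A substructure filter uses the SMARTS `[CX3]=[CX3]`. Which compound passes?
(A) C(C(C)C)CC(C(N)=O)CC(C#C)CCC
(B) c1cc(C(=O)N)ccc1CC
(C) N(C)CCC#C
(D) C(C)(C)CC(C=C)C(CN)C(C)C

D

[CX3]=[CX3] describes a non-aromatic C=C double bond between two sp2 carbons (an alkene).
(A) has an ethynyl group (-C#CH) but the C-C bond is a triple bond, not a double bond.
(B) has an ethyl group (-CH2CH3) but its C-C bond is a single bond between CX4 carbons, not CX3=CX3.
(C) has an ethynyl group (-C#CH) but the C-C bond is a triple bond, not a double bond.
(D) contains a vinyl group (-CH=CH2), which satisfies every atom and bond constraint.
So the answer is (D).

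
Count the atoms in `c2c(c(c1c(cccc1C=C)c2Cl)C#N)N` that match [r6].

The query [r6] means: r6 matches atoms in a six-membered ring.
Check the 16 heavy atoms by environment: 10× c (aromatic, in 6-ring) → match; 3× C (acyclic) → no; 1× Cl (acyclic) → no; 2× N (acyclic) → no.
That gives 10 matching atoms.

10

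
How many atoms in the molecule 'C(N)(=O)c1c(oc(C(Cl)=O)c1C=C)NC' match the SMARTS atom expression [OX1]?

Check the 15 heavy atoms by environment: 1× o (aromatic, X2) → no; 4× c (aromatic, X3) → no; 4× C (X3) → no; 2× O (X1) → match; 1× Cl (X1) → no; 2× N (X3) → no; 1× C (X4) → no.
That gives 2 matching atoms.

2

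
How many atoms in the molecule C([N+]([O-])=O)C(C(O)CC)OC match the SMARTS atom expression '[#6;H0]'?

0

The query [#6;H0] means: any carbon with no attached hydrogen.
Check the 11 heavy atoms by environment: 2× C (H2) → no; 2× C (H1) → no; 1× O (H1) → no; 2× O (H0) → no; 2× C (H3) → no; 1× N (charge +1, H0) → no; 1× O (charge -1, H0) → no.
No environment satisfies the query, so 0 matching atoms.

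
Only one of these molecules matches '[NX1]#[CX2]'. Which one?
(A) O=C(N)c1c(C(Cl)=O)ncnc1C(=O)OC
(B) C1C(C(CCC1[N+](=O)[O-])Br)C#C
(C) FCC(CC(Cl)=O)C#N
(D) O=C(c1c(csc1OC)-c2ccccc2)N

[NX1]#[CX2] describes a nitrogen triple-bonded to a two-connected carbon (a nitrile).
(A) has a primary amide (-C(=O)NH2) but the nitrogen is NX3, not NX1.
(B) has a nitro group (-[N+](=O)[O-]) but there is no C#N triple bond.
(C) contains a nitrile (-C#N), which satisfies every atom and bond constraint.
(D) has a primary amide (-C(=O)NH2) but the nitrogen is NX3, not NX1.
So the answer is (C).

C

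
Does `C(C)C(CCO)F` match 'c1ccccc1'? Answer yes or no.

No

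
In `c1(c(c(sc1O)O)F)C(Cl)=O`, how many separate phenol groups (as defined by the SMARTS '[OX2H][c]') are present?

2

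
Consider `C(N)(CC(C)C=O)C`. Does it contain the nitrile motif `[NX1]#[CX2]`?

No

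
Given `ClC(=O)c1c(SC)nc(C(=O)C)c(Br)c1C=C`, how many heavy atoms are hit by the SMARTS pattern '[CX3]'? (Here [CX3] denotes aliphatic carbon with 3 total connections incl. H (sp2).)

4

Check the 17 heavy atoms by environment: 1× n (aromatic, X2) → no; 5× c (aromatic, X3) → no; 4× C (X3) → match; 2× O (X1) → no; 1× Cl (X1) → no; 1× S (X2) → no; 2× C (X4) → no; 1× Br (X1) → no.
That gives 4 matching atoms.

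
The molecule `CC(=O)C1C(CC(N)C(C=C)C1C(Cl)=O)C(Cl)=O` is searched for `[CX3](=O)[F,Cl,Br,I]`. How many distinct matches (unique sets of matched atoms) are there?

2

[CX3](=O)[F,Cl,Br,I] is the SMARTS for an acyl halide: a carbonyl carbon bonded to a halogen.
The molecule carries 2 separate instances of an acyl chloride (-C(=O)Cl) meeting every constraint; each maps to a distinct set of atoms, giving 2 matches.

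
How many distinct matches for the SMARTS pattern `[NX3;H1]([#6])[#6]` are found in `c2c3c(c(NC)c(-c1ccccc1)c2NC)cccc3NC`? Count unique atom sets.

[NX3;H1]([#6])[#6] is the SMARTS for a secondary amine: a trivalent nitrogen with one H, bonded to two carbons.
The molecule carries 3 separate instances of an N-methylamino group (-NHCH3) meeting every constraint; each maps to a distinct set of atoms, giving 3 matches.

3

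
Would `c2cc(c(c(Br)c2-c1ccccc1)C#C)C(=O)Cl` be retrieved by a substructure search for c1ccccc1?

Yes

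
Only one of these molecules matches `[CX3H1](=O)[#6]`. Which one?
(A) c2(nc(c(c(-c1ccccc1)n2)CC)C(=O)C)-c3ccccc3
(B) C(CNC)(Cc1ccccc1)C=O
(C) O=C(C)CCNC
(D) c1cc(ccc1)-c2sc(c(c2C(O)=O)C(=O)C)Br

B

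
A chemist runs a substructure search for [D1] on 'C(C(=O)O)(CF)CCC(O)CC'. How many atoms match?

5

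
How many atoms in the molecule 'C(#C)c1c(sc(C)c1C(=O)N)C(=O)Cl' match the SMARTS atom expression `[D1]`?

6

The query [D1] means: atom with exactly one heavy-atom neighbour (degree 1).
Check the 14 heavy atoms by environment: 1× s (aromatic, D2) → no; 4× c (aromatic, D3) → no; 2× C (D3) → no; 2× O (D1) → match; 1× Cl (D1) → match; 2× C (D1) → match; 1× C (D2) → no; 1× N (D1) → match.
Summing the matching environments: 2 + 1 + 2 + 1 = 6 matching atoms.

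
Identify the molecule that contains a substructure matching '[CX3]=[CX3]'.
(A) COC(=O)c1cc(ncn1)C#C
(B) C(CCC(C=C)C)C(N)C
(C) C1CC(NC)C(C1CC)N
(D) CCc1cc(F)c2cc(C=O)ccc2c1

B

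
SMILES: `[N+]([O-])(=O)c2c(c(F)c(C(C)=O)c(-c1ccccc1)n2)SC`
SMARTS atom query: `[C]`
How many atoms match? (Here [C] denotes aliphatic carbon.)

3

The query [C] means: uppercase C matches aliphatic (non-aromatic) carbon only.
Check the 21 heavy atoms by environment: 1× n (aromatic) → no; 11× c (aromatic) → no; 1× S → no; 3× C → match; 1× F → no; 2× O → no; 1× N (charge +1) → no; 1× O (charge -1) → no.
That gives 3 matching atoms.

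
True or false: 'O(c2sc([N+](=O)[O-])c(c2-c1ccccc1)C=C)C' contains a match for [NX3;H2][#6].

The pattern [NX3;H2][#6] describes a trivalent nitrogen with two H attached to carbon — a primary amine.
The closest candidate here is a nitro group (-[N+](=O)[O-]), but the nitrogen is [N+] with no H, not NX3H2. No other fragment satisfies the full query, so there is no match.

False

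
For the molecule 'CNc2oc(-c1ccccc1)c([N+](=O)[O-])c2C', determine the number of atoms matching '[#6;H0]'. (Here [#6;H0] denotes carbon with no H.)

5

The query [#6;H0] means: any carbon with no attached hydrogen.
Check the 17 heavy atoms by environment: 1× o (aromatic, H0) → no; 5× c (aromatic, H0) → match; 2× C (H3) → no; 5× c (aromatic, H1) → no; 1× N (H1) → no; 1× N (charge +1, H0) → no; 1× O (charge -1, H0) → no; 1× O (H0) → no.
That gives 5 matching atoms.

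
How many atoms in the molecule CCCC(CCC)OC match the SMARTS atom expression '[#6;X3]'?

0

The query [#6;X3] means: any carbon (aromatic or not) with three total connections.
Check the 9 heavy atoms by environment: 8× C (X4) → no; 1× O (X2) → no.
No environment satisfies the query, so 0 matching atoms.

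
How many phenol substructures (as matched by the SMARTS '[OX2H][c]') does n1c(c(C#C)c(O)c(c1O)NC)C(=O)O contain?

2

[OX2H][c] is the SMARTS for a phenol: a hydroxyl oxygen attached to an aromatic carbon.
The molecule carries 2 separate instances of a hydroxyl group (-OH) meeting every constraint; each maps to a distinct set of atoms, giving 2 matches.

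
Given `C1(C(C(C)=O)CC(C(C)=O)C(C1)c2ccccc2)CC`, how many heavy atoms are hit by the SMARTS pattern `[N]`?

0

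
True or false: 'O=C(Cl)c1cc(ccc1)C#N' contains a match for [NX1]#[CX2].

The pattern [NX1]#[CX2] describes a nitrogen triple-bonded to a two-connected carbon — a nitrile.
The molecule carries a nitrile (-C#N), whose atoms satisfy every constraint of the query, so the pattern matches.

True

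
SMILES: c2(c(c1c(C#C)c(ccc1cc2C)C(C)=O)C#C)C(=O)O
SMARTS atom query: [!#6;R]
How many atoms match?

0

The query [!#6;R] means: non-carbon atom that is part of a ring.
Check the 21 heavy atoms by environment: 10× c (aromatic, in 6-ring) → no; 8× C (acyclic) → no; 3× O (acyclic) → no.
No environment satisfies the query, so 0 matching atoms.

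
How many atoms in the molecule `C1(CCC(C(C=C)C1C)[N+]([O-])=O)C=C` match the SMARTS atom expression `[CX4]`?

7

The query [CX4] means: C with X4: aliphatic carbon with exactly 4 total connections (bonds + H).
Check the 14 heavy atoms by environment: 7× C (X4) → match; 1× N (charge +1, X3) → no; 1× O (charge -1, X1) → no; 1× O (X1) → no; 4× C (X3) → no.
That gives 7 matching atoms.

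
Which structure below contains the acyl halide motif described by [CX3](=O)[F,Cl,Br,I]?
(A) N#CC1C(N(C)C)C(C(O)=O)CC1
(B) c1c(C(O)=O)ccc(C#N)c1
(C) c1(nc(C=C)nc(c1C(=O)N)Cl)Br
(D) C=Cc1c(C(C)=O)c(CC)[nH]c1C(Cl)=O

D

[CX3](=O)[F,Cl,Br,I] describes a carbonyl carbon bonded to a halogen (an acyl halide).
(A) has a carboxylic acid group (-C(=O)OH) but the carbonyl is bonded to -OH, not to a halogen.
(B) has a carboxylic acid group (-C(=O)OH) but the carbonyl is bonded to -OH, not to a halogen.
(C) has a chloro substituent but the Cl is not on a carbonyl carbon.
(D) contains an acyl chloride (-C(=O)Cl), which satisfies every atom and bond constraint.
So the answer is (D).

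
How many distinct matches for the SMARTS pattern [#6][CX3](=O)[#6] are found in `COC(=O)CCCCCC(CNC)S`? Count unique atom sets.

0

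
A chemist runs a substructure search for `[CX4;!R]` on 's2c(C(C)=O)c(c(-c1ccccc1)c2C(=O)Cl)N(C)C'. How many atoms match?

3

The query [CX4;!R] means: aliphatic carbon with four total connections, not in a ring.
Check the 20 heavy atoms by environment: 1× s (aromatic, X2, in 5-ring) → no; 4× c (aromatic, X3, in 5-ring) → no; 1× N (X3, acyclic) → no; 3× C (X4, acyclic) → match; 6× c (aromatic, X3, in 6-ring) → no; 2× C (X3, acyclic) → no; 2× O (X1, acyclic) → no; 1× Cl (X1, acyclic) → no.
That gives 3 matching atoms.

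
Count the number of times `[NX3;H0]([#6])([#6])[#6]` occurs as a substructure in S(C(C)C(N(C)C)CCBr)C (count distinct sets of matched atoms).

1

[NX3;H0]([#6])([#6])[#6] is the SMARTS for a tertiary amine: a trivalent nitrogen with no H, bonded to three carbons.
Exactly one fragment in the molecule meets all constraints, giving 1 match.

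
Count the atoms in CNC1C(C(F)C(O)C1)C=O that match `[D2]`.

The query [D2] means: atom with exactly two heavy-atom neighbours.
Check the 11 heavy atoms by environment: 4× C (D3) → no; 2× C (D2) → match; 2× O (D1) → no; 1× F (D1) → no; 1× N (D2) → match; 1× C (D1) → no.
Summing the matching environments: 2 + 1 = 3 matching atoms.

3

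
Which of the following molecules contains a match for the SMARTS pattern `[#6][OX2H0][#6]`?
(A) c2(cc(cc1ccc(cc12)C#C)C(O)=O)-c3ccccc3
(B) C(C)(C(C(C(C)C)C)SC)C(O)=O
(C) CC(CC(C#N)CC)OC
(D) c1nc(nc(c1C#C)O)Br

C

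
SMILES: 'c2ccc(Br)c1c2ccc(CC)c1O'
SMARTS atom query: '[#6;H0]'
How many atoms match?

5

The query [#6;H0] means: any carbon with no attached hydrogen.
Check the 14 heavy atoms by environment: 5× c (aromatic, H0) → match; 5× c (aromatic, H1) → no; 1× Br (H0) → no; 1× C (H2) → no; 1× C (H3) → no; 1× O (H1) → no.
That gives 5 matching atoms.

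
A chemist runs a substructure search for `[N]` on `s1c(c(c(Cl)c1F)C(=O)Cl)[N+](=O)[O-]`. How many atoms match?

1

The query [N] means: uppercase N matches aliphatic (non-aromatic) nitrogen only.
Check the 13 heavy atoms by environment: 1× s (aromatic) → no; 4× c (aromatic) → no; 1× N (charge +1) → match; 1× O (charge -1) → no; 2× O → no; 2× Cl → no; 1× F → no; 1× C → no.
That gives 1 matching atom.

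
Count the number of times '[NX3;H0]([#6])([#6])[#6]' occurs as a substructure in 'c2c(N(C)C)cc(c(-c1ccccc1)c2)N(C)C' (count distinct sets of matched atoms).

2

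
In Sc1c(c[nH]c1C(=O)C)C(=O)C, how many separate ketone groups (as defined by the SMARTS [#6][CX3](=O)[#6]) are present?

[#6][CX3](=O)[#6] is the SMARTS for a ketone: a carbonyl carbon (no H) flanked by two carbons.
The molecule carries 2 separate instances of an acetyl/ketone group (-C(=O)CH3) meeting every constraint; each maps to a distinct set of atoms, giving 2 matches.

2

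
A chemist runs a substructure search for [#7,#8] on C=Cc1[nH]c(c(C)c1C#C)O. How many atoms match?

2

The query [#7,#8] means: nitrogen or oxygen (comma = OR).
Check the 11 heavy atoms by environment: 1× n (aromatic) → match; 4× c (aromatic) → no; 5× C → no; 1× O → match.
Summing the matching environments: 1 + 1 = 2 matching atoms.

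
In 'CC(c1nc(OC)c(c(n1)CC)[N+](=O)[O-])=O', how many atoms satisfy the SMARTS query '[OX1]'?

3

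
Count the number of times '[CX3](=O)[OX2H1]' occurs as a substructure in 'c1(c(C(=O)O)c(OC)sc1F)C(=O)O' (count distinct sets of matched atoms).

[CX3](=O)[OX2H1] is the SMARTS for a carboxylic acid: an sp2 carbon double-bonded to O and single-bonded to an -OH oxygen.
The molecule carries 2 separate instances of a carboxylic acid group (-C(=O)OH) meeting every constraint; each maps to a distinct set of atoms, giving 2 matches.

2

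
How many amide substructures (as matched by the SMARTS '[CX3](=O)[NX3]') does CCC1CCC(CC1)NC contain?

0

[CX3](=O)[NX3] is the SMARTS for an amide: a carbonyl carbon bonded to a trivalent nitrogen.
No fragment in the molecule satisfies every constraint, giving 0 matches.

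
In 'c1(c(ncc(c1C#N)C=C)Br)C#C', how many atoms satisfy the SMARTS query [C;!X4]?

5

Check the 13 heavy atoms by environment: 1× n (aromatic, X2) → no; 5× c (aromatic, X3) → no; 2× C (X3) → match; 3× C (X2) → match; 1× N (X1) → no; 1× Br (X1) → no.
Summing the matching environments: 2 + 3 = 5 matching atoms.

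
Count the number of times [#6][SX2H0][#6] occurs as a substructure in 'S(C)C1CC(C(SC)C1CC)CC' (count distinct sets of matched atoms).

[#6][SX2H0][#6] is the SMARTS for a thioether: an aliphatic sulfur bridging two carbons with no H on the sulfur.
The molecule carries 2 separate instances of a methylthio ether (-SCH3) meeting every constraint; each maps to a distinct set of atoms, giving 2 matches.

2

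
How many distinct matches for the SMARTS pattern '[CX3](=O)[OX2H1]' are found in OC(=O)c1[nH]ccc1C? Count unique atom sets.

1

[CX3](=O)[OX2H1] is the SMARTS for a carboxylic acid: an sp2 carbon double-bonded to O and single-bonded to an -OH oxygen.
Exactly one fragment in the molecule meets all constraints, giving 1 match.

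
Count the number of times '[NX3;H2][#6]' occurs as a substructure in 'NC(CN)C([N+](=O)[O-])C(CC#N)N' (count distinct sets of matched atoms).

3

[NX3;H2][#6] is the SMARTS for a primary amine: a trivalent nitrogen with two H attached to carbon.
The molecule carries 3 separate instances of a primary amino group (-NH2) meeting every constraint; each maps to a distinct set of atoms, giving 3 matches.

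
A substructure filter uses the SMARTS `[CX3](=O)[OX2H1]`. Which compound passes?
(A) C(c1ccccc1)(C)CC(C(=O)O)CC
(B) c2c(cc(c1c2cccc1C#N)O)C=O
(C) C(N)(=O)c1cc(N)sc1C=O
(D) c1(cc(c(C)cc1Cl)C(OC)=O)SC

[CX3](=O)[OX2H1] describes an sp2 carbon double-bonded to O and single-bonded to an -OH oxygen (a carboxylic acid).
(A) contains a carboxylic acid group (-C(=O)OH), which satisfies every atom and bond constraint.
(B) has an aldehyde (-CHO) but there is no singly-bonded oxygen on the carbonyl carbon.
(C) has a primary amide (-C(=O)NH2) but the carbonyl is bonded to N, not to an -OH oxygen.
(D) has a methyl-ester group (-C(=O)OCH3) but the singly-bonded O has no H (OX2H0, not OX2H1).
So the answer is (A).

A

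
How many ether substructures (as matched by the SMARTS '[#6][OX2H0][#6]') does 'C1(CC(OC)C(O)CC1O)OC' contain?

[#6][OX2H0][#6] is the SMARTS for an ether: an aliphatic oxygen bridging two carbons with no H on the oxygen.
The molecule carries 2 separate instances of a methoxy ether (-OCH3) meeting every constraint; each maps to a distinct set of atoms, giving 2 matches.

2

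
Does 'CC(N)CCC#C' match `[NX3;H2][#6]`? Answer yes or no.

Yes

The pattern [NX3;H2][#6] describes a trivalent nitrogen with two H attached to carbon — a primary amine.
The molecule carries a primary amino group (-NH2), whose atoms satisfy every constraint of the query, so the pattern matches.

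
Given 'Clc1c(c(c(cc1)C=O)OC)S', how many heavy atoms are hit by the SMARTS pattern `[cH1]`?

2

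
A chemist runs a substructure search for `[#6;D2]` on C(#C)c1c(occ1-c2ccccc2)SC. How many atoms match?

The query [#6;D2] means: any carbon bonded to exactly two heavy atoms.
Check the 15 heavy atoms by environment: 1× o (aromatic, D2) → no; 4× c (aromatic, D3) → no; 6× c (aromatic, D2) → match; 1× S (D2) → no; 2× C (D1) → no; 1× C (D2) → match.
Summing the matching environments: 6 + 1 = 7 matching atoms.

7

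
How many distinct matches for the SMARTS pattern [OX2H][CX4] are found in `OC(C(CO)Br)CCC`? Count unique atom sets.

2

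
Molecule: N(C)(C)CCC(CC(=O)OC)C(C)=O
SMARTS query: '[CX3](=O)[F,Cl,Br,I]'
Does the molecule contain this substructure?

The pattern [CX3](=O)[F,Cl,Br,I] describes a carbonyl carbon bonded to a halogen — an acyl halide.
The closest candidate here is a methyl-ester group (-C(=O)OCH3), but the carbonyl is bonded to -O-C, not to a halogen. No other fragment satisfies the full query, so there is no match.

No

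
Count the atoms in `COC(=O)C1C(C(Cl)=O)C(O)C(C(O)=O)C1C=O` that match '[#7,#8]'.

7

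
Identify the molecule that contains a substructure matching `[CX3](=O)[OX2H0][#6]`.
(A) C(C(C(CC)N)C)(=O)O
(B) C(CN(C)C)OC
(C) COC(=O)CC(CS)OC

[CX3](=O)[OX2H0][#6] describes a carbonyl carbon bonded to an oxygen that is itself bonded to carbon (no H on that O) (an ester).
(A) has a carboxylic acid group (-C(=O)OH) but the singly-bonded O carries H (OX2H1, not H0).
(B) has a methoxy ether (-OCH3) but the ether oxygen is not adjacent to a C=O carbon.
(C) contains a methyl-ester group (-C(=O)OCH3), which satisfies every atom and bond constraint.
So the answer is (C).

C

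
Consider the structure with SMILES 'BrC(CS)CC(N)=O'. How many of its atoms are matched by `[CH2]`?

2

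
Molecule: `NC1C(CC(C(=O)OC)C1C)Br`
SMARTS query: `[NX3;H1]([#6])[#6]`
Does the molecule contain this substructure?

The pattern [NX3;H1]([#6])[#6] describes a trivalent nitrogen with one H, bonded to two carbons — a secondary amine.
The closest candidate here is a primary amino group (-NH2), but the nitrogen has H2 and only one carbon neighbour. No other fragment satisfies the full query, so there is no match.

No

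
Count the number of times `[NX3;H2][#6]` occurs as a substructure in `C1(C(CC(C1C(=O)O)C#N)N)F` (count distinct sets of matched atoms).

1

[NX3;H2][#6] is the SMARTS for a primary amine: a trivalent nitrogen with two H attached to carbon.
Exactly one fragment in the molecule meets all constraints, giving 1 match.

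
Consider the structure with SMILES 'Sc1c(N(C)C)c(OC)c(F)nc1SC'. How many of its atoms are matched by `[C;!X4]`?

0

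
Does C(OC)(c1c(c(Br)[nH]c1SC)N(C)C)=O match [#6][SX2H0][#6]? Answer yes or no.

Yes

The pattern [#6][SX2H0][#6] describes an aliphatic sulfur bridging two carbons with no H on the sulfur — a thioether.
The molecule carries a methylthio ether (-SCH3), whose atoms satisfy every constraint of the query, so the pattern matches.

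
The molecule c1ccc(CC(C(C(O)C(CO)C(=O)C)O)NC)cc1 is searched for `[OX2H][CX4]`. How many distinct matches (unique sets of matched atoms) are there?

3

[OX2H][CX4] is the SMARTS for an aliphatic alcohol: a hydroxyl oxygen bound to an sp3 (X4) carbon.
The molecule carries 3 separate instances of a hydroxyl group (-OH) meeting every constraint; each maps to a distinct set of atoms, giving 3 matches.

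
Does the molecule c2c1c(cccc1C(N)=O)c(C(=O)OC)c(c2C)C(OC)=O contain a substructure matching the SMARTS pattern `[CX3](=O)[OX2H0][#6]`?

Yes

The pattern [CX3](=O)[OX2H0][#6] describes a carbonyl carbon bonded to an oxygen that is itself bonded to carbon (no H on that O) — an ester.
The molecule carries a methyl-ester group (-C(=O)OCH3), whose atoms satisfy every constraint of the query, so the pattern matches.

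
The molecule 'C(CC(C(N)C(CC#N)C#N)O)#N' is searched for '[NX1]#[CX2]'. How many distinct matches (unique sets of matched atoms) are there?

3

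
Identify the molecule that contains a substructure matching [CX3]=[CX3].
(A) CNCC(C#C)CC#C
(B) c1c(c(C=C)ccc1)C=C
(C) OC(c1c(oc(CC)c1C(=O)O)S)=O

B

[CX3]=[CX3] describes a non-aromatic C=C double bond between two sp2 carbons (an alkene).
(A) has an ethynyl group (-C#CH) but the C-C bond is a triple bond, not a double bond.
(B) contains a vinyl group (-CH=CH2), which satisfies every atom and bond constraint.
(C) has an ethyl group (-CH2CH3) but its C-C bond is a single bond between CX4 carbons, not CX3=CX3.
So the answer is (B).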